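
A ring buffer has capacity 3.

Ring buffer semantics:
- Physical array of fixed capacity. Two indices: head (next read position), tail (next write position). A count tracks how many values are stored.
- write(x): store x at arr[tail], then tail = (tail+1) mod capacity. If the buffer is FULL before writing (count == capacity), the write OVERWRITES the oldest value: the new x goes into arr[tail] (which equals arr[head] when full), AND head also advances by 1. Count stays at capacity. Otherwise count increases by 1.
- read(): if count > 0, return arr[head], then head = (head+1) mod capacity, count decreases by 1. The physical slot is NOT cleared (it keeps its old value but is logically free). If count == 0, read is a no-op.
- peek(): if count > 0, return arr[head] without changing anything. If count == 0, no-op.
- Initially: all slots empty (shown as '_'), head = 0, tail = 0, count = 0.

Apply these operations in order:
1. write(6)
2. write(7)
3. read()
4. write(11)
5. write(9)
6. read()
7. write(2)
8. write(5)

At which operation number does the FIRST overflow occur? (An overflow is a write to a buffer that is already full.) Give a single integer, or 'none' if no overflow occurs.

After op 1 (write(6)): arr=[6 _ _] head=0 tail=1 count=1
After op 2 (write(7)): arr=[6 7 _] head=0 tail=2 count=2
After op 3 (read()): arr=[6 7 _] head=1 tail=2 count=1
After op 4 (write(11)): arr=[6 7 11] head=1 tail=0 count=2
After op 5 (write(9)): arr=[9 7 11] head=1 tail=1 count=3
After op 6 (read()): arr=[9 7 11] head=2 tail=1 count=2
After op 7 (write(2)): arr=[9 2 11] head=2 tail=2 count=3
After op 8 (write(5)): arr=[9 2 5] head=0 tail=0 count=3

Answer: 8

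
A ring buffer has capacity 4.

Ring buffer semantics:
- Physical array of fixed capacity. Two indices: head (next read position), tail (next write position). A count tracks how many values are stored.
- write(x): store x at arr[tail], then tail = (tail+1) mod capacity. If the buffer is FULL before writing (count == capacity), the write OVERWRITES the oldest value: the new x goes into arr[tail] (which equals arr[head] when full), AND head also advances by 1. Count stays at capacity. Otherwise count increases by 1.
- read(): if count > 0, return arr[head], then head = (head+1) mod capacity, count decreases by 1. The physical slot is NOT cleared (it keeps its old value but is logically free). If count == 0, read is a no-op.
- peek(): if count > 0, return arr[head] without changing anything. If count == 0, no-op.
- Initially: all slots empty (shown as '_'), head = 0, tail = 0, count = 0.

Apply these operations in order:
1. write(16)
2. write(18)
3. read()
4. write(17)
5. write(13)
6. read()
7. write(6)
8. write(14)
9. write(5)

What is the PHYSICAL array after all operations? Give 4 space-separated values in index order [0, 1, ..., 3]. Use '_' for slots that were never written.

After op 1 (write(16)): arr=[16 _ _ _] head=0 tail=1 count=1
After op 2 (write(18)): arr=[16 18 _ _] head=0 tail=2 count=2
After op 3 (read()): arr=[16 18 _ _] head=1 tail=2 count=1
After op 4 (write(17)): arr=[16 18 17 _] head=1 tail=3 count=2
After op 5 (write(13)): arr=[16 18 17 13] head=1 tail=0 count=3
After op 6 (read()): arr=[16 18 17 13] head=2 tail=0 count=2
After op 7 (write(6)): arr=[6 18 17 13] head=2 tail=1 count=3
After op 8 (write(14)): arr=[6 14 17 13] head=2 tail=2 count=4
After op 9 (write(5)): arr=[6 14 5 13] head=3 tail=3 count=4

Answer: 6 14 5 13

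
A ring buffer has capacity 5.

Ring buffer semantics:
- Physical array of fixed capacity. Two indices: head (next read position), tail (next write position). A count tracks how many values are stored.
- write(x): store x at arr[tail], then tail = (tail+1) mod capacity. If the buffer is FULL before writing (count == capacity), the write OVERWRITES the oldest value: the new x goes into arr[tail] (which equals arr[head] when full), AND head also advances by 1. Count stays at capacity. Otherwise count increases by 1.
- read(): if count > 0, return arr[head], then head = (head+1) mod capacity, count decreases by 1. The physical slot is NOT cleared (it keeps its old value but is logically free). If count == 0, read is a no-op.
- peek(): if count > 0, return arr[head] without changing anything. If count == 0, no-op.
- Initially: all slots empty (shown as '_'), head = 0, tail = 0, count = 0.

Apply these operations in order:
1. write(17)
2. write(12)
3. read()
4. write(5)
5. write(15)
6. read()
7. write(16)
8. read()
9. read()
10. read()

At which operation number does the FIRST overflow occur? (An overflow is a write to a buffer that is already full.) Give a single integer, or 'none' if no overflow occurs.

After op 1 (write(17)): arr=[17 _ _ _ _] head=0 tail=1 count=1
After op 2 (write(12)): arr=[17 12 _ _ _] head=0 tail=2 count=2
After op 3 (read()): arr=[17 12 _ _ _] head=1 tail=2 count=1
After op 4 (write(5)): arr=[17 12 5 _ _] head=1 tail=3 count=2
After op 5 (write(15)): arr=[17 12 5 15 _] head=1 tail=4 count=3
After op 6 (read()): arr=[17 12 5 15 _] head=2 tail=4 count=2
After op 7 (write(16)): arr=[17 12 5 15 16] head=2 tail=0 count=3
After op 8 (read()): arr=[17 12 5 15 16] head=3 tail=0 count=2
After op 9 (read()): arr=[17 12 5 15 16] head=4 tail=0 count=1
After op 10 (read()): arr=[17 12 5 15 16] head=0 tail=0 count=0

Answer: none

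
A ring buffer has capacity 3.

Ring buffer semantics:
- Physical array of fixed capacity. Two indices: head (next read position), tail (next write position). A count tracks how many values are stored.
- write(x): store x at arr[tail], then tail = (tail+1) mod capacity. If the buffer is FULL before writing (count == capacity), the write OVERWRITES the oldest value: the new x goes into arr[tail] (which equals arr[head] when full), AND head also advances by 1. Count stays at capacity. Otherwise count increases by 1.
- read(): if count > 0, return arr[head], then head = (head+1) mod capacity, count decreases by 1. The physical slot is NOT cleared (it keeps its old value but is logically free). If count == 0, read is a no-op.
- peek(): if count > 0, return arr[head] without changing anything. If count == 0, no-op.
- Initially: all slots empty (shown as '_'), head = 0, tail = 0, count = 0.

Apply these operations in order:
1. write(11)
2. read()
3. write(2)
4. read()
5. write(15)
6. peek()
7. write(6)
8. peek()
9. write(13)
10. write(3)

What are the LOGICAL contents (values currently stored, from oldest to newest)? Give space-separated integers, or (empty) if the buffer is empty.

After op 1 (write(11)): arr=[11 _ _] head=0 tail=1 count=1
After op 2 (read()): arr=[11 _ _] head=1 tail=1 count=0
After op 3 (write(2)): arr=[11 2 _] head=1 tail=2 count=1
After op 4 (read()): arr=[11 2 _] head=2 tail=2 count=0
After op 5 (write(15)): arr=[11 2 15] head=2 tail=0 count=1
After op 6 (peek()): arr=[11 2 15] head=2 tail=0 count=1
After op 7 (write(6)): arr=[6 2 15] head=2 tail=1 count=2
After op 8 (peek()): arr=[6 2 15] head=2 tail=1 count=2
After op 9 (write(13)): arr=[6 13 15] head=2 tail=2 count=3
After op 10 (write(3)): arr=[6 13 3] head=0 tail=0 count=3

Answer: 6 13 3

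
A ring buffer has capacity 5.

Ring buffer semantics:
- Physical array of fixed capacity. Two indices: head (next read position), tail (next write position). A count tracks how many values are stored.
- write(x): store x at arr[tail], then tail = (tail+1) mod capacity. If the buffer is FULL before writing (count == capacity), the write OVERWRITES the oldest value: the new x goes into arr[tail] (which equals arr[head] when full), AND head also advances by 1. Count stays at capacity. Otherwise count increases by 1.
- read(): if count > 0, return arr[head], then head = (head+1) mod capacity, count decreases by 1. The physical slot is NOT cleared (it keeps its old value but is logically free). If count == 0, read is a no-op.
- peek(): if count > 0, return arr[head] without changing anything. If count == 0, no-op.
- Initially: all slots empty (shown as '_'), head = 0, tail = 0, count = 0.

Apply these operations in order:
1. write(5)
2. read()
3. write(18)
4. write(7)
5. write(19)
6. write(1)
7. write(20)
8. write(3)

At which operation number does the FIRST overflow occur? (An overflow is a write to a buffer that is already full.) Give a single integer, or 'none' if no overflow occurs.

Answer: 8

Derivation:
After op 1 (write(5)): arr=[5 _ _ _ _] head=0 tail=1 count=1
After op 2 (read()): arr=[5 _ _ _ _] head=1 tail=1 count=0
After op 3 (write(18)): arr=[5 18 _ _ _] head=1 tail=2 count=1
After op 4 (write(7)): arr=[5 18 7 _ _] head=1 tail=3 count=2
After op 5 (write(19)): arr=[5 18 7 19 _] head=1 tail=4 count=3
After op 6 (write(1)): arr=[5 18 7 19 1] head=1 tail=0 count=4
After op 7 (write(20)): arr=[20 18 7 19 1] head=1 tail=1 count=5
After op 8 (write(3)): arr=[20 3 7 19 1] head=2 tail=2 count=5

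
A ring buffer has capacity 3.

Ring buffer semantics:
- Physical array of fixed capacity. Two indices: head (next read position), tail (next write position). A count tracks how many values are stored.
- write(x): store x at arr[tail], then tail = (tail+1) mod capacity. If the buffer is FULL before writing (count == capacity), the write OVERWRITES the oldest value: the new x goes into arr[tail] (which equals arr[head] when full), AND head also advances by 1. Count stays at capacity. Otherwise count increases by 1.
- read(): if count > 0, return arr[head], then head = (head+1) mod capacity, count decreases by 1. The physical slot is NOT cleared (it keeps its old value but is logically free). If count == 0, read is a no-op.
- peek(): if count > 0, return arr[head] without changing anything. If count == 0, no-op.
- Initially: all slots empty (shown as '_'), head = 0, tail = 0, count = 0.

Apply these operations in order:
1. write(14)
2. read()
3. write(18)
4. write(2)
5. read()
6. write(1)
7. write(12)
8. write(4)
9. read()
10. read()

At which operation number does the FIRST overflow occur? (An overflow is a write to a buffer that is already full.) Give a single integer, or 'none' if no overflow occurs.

Answer: 8

Derivation:
After op 1 (write(14)): arr=[14 _ _] head=0 tail=1 count=1
After op 2 (read()): arr=[14 _ _] head=1 tail=1 count=0
After op 3 (write(18)): arr=[14 18 _] head=1 tail=2 count=1
After op 4 (write(2)): arr=[14 18 2] head=1 tail=0 count=2
After op 5 (read()): arr=[14 18 2] head=2 tail=0 count=1
After op 6 (write(1)): arr=[1 18 2] head=2 tail=1 count=2
After op 7 (write(12)): arr=[1 12 2] head=2 tail=2 count=3
After op 8 (write(4)): arr=[1 12 4] head=0 tail=0 count=3
After op 9 (read()): arr=[1 12 4] head=1 tail=0 count=2
After op 10 (read()): arr=[1 12 4] head=2 tail=0 count=1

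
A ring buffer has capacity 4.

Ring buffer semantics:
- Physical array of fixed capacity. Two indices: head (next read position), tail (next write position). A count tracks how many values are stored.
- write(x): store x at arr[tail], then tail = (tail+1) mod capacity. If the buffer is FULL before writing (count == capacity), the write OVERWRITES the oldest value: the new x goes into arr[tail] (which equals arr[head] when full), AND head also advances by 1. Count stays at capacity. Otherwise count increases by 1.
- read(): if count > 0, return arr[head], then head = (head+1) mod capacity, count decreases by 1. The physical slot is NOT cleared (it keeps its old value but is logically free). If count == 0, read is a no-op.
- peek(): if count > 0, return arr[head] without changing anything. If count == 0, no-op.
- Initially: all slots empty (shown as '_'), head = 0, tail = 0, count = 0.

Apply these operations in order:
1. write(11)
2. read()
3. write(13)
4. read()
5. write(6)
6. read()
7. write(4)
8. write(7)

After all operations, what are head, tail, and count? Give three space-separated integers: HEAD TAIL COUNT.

Answer: 3 1 2

Derivation:
After op 1 (write(11)): arr=[11 _ _ _] head=0 tail=1 count=1
After op 2 (read()): arr=[11 _ _ _] head=1 tail=1 count=0
After op 3 (write(13)): arr=[11 13 _ _] head=1 tail=2 count=1
After op 4 (read()): arr=[11 13 _ _] head=2 tail=2 count=0
After op 5 (write(6)): arr=[11 13 6 _] head=2 tail=3 count=1
After op 6 (read()): arr=[11 13 6 _] head=3 tail=3 count=0
After op 7 (write(4)): arr=[11 13 6 4] head=3 tail=0 count=1
After op 8 (write(7)): arr=[7 13 6 4] head=3 tail=1 count=2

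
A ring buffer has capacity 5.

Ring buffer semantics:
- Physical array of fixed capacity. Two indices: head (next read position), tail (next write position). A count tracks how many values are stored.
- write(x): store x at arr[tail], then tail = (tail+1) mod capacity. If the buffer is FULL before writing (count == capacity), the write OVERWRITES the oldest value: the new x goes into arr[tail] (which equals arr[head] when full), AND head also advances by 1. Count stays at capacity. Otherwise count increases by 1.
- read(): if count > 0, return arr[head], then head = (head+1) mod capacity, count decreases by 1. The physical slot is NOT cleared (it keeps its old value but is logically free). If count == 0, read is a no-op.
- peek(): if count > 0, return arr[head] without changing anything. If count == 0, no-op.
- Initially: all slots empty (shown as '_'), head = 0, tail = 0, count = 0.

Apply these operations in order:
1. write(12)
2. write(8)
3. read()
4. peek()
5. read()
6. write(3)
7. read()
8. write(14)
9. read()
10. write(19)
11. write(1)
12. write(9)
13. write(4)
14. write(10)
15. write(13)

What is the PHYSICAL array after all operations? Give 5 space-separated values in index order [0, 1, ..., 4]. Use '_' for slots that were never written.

After op 1 (write(12)): arr=[12 _ _ _ _] head=0 tail=1 count=1
After op 2 (write(8)): arr=[12 8 _ _ _] head=0 tail=2 count=2
After op 3 (read()): arr=[12 8 _ _ _] head=1 tail=2 count=1
After op 4 (peek()): arr=[12 8 _ _ _] head=1 tail=2 count=1
After op 5 (read()): arr=[12 8 _ _ _] head=2 tail=2 count=0
After op 6 (write(3)): arr=[12 8 3 _ _] head=2 tail=3 count=1
After op 7 (read()): arr=[12 8 3 _ _] head=3 tail=3 count=0
After op 8 (write(14)): arr=[12 8 3 14 _] head=3 tail=4 count=1
After op 9 (read()): arr=[12 8 3 14 _] head=4 tail=4 count=0
After op 10 (write(19)): arr=[12 8 3 14 19] head=4 tail=0 count=1
After op 11 (write(1)): arr=[1 8 3 14 19] head=4 tail=1 count=2
After op 12 (write(9)): arr=[1 9 3 14 19] head=4 tail=2 count=3
After op 13 (write(4)): arr=[1 9 4 14 19] head=4 tail=3 count=4
After op 14 (write(10)): arr=[1 9 4 10 19] head=4 tail=4 count=5
After op 15 (write(13)): arr=[1 9 4 10 13] head=0 tail=0 count=5

Answer: 1 9 4 10 13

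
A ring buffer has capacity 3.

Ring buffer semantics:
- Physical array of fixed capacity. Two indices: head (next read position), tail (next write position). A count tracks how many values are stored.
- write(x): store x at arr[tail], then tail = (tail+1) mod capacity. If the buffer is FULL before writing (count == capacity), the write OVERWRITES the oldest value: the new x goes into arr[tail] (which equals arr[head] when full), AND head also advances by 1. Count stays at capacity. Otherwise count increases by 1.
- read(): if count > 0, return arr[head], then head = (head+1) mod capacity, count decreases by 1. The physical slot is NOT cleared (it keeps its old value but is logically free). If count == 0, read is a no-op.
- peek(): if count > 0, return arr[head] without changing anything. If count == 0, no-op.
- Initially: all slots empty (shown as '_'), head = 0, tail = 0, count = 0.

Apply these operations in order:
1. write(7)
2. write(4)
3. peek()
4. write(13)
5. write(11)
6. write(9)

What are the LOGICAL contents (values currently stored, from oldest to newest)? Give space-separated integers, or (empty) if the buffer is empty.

Answer: 13 11 9

Derivation:
After op 1 (write(7)): arr=[7 _ _] head=0 tail=1 count=1
After op 2 (write(4)): arr=[7 4 _] head=0 tail=2 count=2
After op 3 (peek()): arr=[7 4 _] head=0 tail=2 count=2
After op 4 (write(13)): arr=[7 4 13] head=0 tail=0 count=3
After op 5 (write(11)): arr=[11 4 13] head=1 tail=1 count=3
After op 6 (write(9)): arr=[11 9 13] head=2 tail=2 count=3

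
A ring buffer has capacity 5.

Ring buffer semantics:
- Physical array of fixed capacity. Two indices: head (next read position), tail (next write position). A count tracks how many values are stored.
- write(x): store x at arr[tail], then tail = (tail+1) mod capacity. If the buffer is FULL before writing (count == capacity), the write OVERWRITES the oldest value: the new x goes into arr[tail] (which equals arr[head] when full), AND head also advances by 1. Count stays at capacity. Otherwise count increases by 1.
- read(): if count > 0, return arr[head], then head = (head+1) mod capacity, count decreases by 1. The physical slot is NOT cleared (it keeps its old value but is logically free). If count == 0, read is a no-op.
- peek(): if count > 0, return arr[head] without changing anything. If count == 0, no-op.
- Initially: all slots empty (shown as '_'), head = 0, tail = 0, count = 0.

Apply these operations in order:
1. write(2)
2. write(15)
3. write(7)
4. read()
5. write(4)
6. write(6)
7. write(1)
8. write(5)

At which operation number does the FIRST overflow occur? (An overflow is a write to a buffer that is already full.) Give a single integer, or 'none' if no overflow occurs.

Answer: 8

Derivation:
After op 1 (write(2)): arr=[2 _ _ _ _] head=0 tail=1 count=1
After op 2 (write(15)): arr=[2 15 _ _ _] head=0 tail=2 count=2
After op 3 (write(7)): arr=[2 15 7 _ _] head=0 tail=3 count=3
After op 4 (read()): arr=[2 15 7 _ _] head=1 tail=3 count=2
After op 5 (write(4)): arr=[2 15 7 4 _] head=1 tail=4 count=3
After op 6 (write(6)): arr=[2 15 7 4 6] head=1 tail=0 count=4
After op 7 (write(1)): arr=[1 15 7 4 6] head=1 tail=1 count=5
After op 8 (write(5)): arr=[1 5 7 4 6] head=2 tail=2 count=5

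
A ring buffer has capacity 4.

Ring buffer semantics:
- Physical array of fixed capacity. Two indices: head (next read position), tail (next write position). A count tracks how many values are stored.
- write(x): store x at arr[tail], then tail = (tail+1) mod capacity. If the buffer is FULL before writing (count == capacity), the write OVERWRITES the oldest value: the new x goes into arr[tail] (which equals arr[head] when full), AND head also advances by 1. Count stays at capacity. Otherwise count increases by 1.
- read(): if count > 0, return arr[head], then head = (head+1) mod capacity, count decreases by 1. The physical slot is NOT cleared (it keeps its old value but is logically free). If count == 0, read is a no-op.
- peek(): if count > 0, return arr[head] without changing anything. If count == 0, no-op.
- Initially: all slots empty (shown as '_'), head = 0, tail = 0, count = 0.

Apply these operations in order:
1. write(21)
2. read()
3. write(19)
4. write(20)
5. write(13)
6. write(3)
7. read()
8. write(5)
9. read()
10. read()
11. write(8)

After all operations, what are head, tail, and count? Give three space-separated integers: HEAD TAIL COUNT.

Answer: 0 3 3

Derivation:
After op 1 (write(21)): arr=[21 _ _ _] head=0 tail=1 count=1
After op 2 (read()): arr=[21 _ _ _] head=1 tail=1 count=0
After op 3 (write(19)): arr=[21 19 _ _] head=1 tail=2 count=1
After op 4 (write(20)): arr=[21 19 20 _] head=1 tail=3 count=2
After op 5 (write(13)): arr=[21 19 20 13] head=1 tail=0 count=3
After op 6 (write(3)): arr=[3 19 20 13] head=1 tail=1 count=4
After op 7 (read()): arr=[3 19 20 13] head=2 tail=1 count=3
After op 8 (write(5)): arr=[3 5 20 13] head=2 tail=2 count=4
After op 9 (read()): arr=[3 5 20 13] head=3 tail=2 count=3
After op 10 (read()): arr=[3 5 20 13] head=0 tail=2 count=2
After op 11 (write(8)): arr=[3 5 8 13] head=0 tail=3 count=3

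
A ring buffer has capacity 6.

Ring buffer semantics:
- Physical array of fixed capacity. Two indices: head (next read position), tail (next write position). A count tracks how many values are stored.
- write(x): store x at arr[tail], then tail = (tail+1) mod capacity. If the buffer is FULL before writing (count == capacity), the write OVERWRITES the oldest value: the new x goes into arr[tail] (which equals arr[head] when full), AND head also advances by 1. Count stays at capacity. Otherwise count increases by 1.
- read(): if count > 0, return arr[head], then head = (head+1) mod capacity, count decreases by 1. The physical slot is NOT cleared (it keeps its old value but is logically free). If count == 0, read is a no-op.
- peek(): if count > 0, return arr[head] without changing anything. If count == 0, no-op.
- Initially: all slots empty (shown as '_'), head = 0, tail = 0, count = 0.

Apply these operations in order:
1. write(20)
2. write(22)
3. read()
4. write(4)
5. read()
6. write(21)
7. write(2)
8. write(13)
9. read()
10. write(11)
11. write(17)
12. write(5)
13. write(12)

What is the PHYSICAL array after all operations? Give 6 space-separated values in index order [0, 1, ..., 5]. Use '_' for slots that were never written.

After op 1 (write(20)): arr=[20 _ _ _ _ _] head=0 tail=1 count=1
After op 2 (write(22)): arr=[20 22 _ _ _ _] head=0 tail=2 count=2
After op 3 (read()): arr=[20 22 _ _ _ _] head=1 tail=2 count=1
After op 4 (write(4)): arr=[20 22 4 _ _ _] head=1 tail=3 count=2
After op 5 (read()): arr=[20 22 4 _ _ _] head=2 tail=3 count=1
After op 6 (write(21)): arr=[20 22 4 21 _ _] head=2 tail=4 count=2
After op 7 (write(2)): arr=[20 22 4 21 2 _] head=2 tail=5 count=3
After op 8 (write(13)): arr=[20 22 4 21 2 13] head=2 tail=0 count=4
After op 9 (read()): arr=[20 22 4 21 2 13] head=3 tail=0 count=3
After op 10 (write(11)): arr=[11 22 4 21 2 13] head=3 tail=1 count=4
After op 11 (write(17)): arr=[11 17 4 21 2 13] head=3 tail=2 count=5
After op 12 (write(5)): arr=[11 17 5 21 2 13] head=3 tail=3 count=6
After op 13 (write(12)): arr=[11 17 5 12 2 13] head=4 tail=4 count=6

Answer: 11 17 5 12 2 13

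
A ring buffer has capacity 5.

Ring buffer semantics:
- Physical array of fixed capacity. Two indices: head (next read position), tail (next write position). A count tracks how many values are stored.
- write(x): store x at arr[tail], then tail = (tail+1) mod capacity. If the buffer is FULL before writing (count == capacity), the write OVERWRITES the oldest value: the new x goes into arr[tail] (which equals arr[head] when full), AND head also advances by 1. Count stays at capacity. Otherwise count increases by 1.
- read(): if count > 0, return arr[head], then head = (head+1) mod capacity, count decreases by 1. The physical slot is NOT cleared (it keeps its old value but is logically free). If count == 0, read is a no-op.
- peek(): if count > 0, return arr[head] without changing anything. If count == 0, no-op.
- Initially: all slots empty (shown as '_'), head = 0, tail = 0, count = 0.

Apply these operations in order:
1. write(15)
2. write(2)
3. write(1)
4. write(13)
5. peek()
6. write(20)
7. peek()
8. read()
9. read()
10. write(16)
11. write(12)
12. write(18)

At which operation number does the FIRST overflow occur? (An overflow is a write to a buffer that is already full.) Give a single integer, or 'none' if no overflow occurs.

Answer: 12

Derivation:
After op 1 (write(15)): arr=[15 _ _ _ _] head=0 tail=1 count=1
After op 2 (write(2)): arr=[15 2 _ _ _] head=0 tail=2 count=2
After op 3 (write(1)): arr=[15 2 1 _ _] head=0 tail=3 count=3
After op 4 (write(13)): arr=[15 2 1 13 _] head=0 tail=4 count=4
After op 5 (peek()): arr=[15 2 1 13 _] head=0 tail=4 count=4
After op 6 (write(20)): arr=[15 2 1 13 20] head=0 tail=0 count=5
After op 7 (peek()): arr=[15 2 1 13 20] head=0 tail=0 count=5
After op 8 (read()): arr=[15 2 1 13 20] head=1 tail=0 count=4
After op 9 (read()): arr=[15 2 1 13 20] head=2 tail=0 count=3
After op 10 (write(16)): arr=[16 2 1 13 20] head=2 tail=1 count=4
After op 11 (write(12)): arr=[16 12 1 13 20] head=2 tail=2 count=5
After op 12 (write(18)): arr=[16 12 18 13 20] head=3 tail=3 count=5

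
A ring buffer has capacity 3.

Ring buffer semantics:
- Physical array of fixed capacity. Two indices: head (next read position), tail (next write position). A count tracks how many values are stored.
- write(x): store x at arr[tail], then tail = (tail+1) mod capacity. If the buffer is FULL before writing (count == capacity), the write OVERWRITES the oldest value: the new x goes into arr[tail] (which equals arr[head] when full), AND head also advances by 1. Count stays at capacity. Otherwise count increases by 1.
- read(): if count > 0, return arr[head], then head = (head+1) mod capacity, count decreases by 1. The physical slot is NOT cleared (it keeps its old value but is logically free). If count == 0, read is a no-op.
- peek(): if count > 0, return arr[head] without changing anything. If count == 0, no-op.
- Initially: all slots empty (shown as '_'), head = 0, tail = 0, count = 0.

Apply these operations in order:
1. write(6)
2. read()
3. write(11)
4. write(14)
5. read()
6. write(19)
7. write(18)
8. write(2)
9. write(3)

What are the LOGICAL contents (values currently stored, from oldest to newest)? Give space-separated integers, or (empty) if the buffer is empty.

Answer: 18 2 3

Derivation:
After op 1 (write(6)): arr=[6 _ _] head=0 tail=1 count=1
After op 2 (read()): arr=[6 _ _] head=1 tail=1 count=0
After op 3 (write(11)): arr=[6 11 _] head=1 tail=2 count=1
After op 4 (write(14)): arr=[6 11 14] head=1 tail=0 count=2
After op 5 (read()): arr=[6 11 14] head=2 tail=0 count=1
After op 6 (write(19)): arr=[19 11 14] head=2 tail=1 count=2
After op 7 (write(18)): arr=[19 18 14] head=2 tail=2 count=3
After op 8 (write(2)): arr=[19 18 2] head=0 tail=0 count=3
After op 9 (write(3)): arr=[3 18 2] head=1 tail=1 count=3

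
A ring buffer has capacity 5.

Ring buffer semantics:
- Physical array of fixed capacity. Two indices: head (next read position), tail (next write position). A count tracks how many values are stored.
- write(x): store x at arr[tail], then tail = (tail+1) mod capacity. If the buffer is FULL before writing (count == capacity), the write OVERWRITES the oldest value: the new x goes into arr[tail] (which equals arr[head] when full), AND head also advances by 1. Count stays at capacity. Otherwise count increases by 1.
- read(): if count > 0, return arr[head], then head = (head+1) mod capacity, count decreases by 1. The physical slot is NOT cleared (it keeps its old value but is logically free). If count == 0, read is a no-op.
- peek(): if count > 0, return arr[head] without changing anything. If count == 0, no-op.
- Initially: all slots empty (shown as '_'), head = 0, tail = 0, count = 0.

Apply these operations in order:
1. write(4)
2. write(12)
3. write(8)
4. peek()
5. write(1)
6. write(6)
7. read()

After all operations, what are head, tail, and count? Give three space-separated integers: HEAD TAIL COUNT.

After op 1 (write(4)): arr=[4 _ _ _ _] head=0 tail=1 count=1
After op 2 (write(12)): arr=[4 12 _ _ _] head=0 tail=2 count=2
After op 3 (write(8)): arr=[4 12 8 _ _] head=0 tail=3 count=3
After op 4 (peek()): arr=[4 12 8 _ _] head=0 tail=3 count=3
After op 5 (write(1)): arr=[4 12 8 1 _] head=0 tail=4 count=4
After op 6 (write(6)): arr=[4 12 8 1 6] head=0 tail=0 count=5
After op 7 (read()): arr=[4 12 8 1 6] head=1 tail=0 count=4

Answer: 1 0 4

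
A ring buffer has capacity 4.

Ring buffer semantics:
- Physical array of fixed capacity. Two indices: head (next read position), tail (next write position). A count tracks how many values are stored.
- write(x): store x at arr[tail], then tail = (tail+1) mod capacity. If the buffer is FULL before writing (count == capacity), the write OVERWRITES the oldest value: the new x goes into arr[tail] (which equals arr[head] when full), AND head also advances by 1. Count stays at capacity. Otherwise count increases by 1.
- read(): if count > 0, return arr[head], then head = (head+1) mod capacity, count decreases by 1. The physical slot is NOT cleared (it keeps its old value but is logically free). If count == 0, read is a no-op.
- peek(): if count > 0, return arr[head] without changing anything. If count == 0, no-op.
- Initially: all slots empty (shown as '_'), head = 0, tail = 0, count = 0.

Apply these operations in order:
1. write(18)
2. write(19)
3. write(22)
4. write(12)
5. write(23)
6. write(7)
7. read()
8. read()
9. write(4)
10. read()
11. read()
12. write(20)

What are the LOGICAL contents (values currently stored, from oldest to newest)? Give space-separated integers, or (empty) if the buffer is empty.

After op 1 (write(18)): arr=[18 _ _ _] head=0 tail=1 count=1
After op 2 (write(19)): arr=[18 19 _ _] head=0 tail=2 count=2
After op 3 (write(22)): arr=[18 19 22 _] head=0 tail=3 count=3
After op 4 (write(12)): arr=[18 19 22 12] head=0 tail=0 count=4
After op 5 (write(23)): arr=[23 19 22 12] head=1 tail=1 count=4
After op 6 (write(7)): arr=[23 7 22 12] head=2 tail=2 count=4
After op 7 (read()): arr=[23 7 22 12] head=3 tail=2 count=3
After op 8 (read()): arr=[23 7 22 12] head=0 tail=2 count=2
After op 9 (write(4)): arr=[23 7 4 12] head=0 tail=3 count=3
After op 10 (read()): arr=[23 7 4 12] head=1 tail=3 count=2
After op 11 (read()): arr=[23 7 4 12] head=2 tail=3 count=1
After op 12 (write(20)): arr=[23 7 4 20] head=2 tail=0 count=2

Answer: 4 20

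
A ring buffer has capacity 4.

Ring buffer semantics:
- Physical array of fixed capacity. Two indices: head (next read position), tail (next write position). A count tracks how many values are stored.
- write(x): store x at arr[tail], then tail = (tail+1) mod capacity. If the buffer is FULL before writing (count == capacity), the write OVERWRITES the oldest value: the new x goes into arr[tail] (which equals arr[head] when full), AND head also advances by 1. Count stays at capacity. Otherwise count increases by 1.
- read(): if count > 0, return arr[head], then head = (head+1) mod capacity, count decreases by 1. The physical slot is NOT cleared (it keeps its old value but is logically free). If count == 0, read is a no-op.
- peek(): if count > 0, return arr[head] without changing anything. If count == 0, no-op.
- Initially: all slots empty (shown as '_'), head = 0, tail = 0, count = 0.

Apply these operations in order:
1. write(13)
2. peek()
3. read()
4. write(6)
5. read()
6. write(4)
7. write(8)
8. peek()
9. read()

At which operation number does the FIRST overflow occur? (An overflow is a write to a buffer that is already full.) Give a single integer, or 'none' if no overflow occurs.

Answer: none

Derivation:
After op 1 (write(13)): arr=[13 _ _ _] head=0 tail=1 count=1
After op 2 (peek()): arr=[13 _ _ _] head=0 tail=1 count=1
After op 3 (read()): arr=[13 _ _ _] head=1 tail=1 count=0
After op 4 (write(6)): arr=[13 6 _ _] head=1 tail=2 count=1
After op 5 (read()): arr=[13 6 _ _] head=2 tail=2 count=0
After op 6 (write(4)): arr=[13 6 4 _] head=2 tail=3 count=1
After op 7 (write(8)): arr=[13 6 4 8] head=2 tail=0 count=2
After op 8 (peek()): arr=[13 6 4 8] head=2 tail=0 count=2
After op 9 (read()): arr=[13 6 4 8] head=3 tail=0 count=1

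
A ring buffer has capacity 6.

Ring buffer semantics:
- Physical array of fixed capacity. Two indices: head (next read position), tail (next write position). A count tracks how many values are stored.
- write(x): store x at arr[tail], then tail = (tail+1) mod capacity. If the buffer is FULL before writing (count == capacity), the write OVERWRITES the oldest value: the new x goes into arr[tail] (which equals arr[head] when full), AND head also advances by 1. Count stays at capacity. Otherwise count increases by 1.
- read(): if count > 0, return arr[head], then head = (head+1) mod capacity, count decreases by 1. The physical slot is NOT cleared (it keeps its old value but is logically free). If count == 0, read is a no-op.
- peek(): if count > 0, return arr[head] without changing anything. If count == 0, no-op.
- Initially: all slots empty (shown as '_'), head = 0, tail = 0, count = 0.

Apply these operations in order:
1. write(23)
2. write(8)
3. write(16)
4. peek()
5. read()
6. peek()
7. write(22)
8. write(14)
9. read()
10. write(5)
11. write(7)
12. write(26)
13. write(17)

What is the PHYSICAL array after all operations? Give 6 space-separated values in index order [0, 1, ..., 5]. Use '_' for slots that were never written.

After op 1 (write(23)): arr=[23 _ _ _ _ _] head=0 tail=1 count=1
After op 2 (write(8)): arr=[23 8 _ _ _ _] head=0 tail=2 count=2
After op 3 (write(16)): arr=[23 8 16 _ _ _] head=0 tail=3 count=3
After op 4 (peek()): arr=[23 8 16 _ _ _] head=0 tail=3 count=3
After op 5 (read()): arr=[23 8 16 _ _ _] head=1 tail=3 count=2
After op 6 (peek()): arr=[23 8 16 _ _ _] head=1 tail=3 count=2
After op 7 (write(22)): arr=[23 8 16 22 _ _] head=1 tail=4 count=3
After op 8 (write(14)): arr=[23 8 16 22 14 _] head=1 tail=5 count=4
After op 9 (read()): arr=[23 8 16 22 14 _] head=2 tail=5 count=3
After op 10 (write(5)): arr=[23 8 16 22 14 5] head=2 tail=0 count=4
After op 11 (write(7)): arr=[7 8 16 22 14 5] head=2 tail=1 count=5
After op 12 (write(26)): arr=[7 26 16 22 14 5] head=2 tail=2 count=6
After op 13 (write(17)): arr=[7 26 17 22 14 5] head=3 tail=3 count=6

Answer: 7 26 17 22 14 5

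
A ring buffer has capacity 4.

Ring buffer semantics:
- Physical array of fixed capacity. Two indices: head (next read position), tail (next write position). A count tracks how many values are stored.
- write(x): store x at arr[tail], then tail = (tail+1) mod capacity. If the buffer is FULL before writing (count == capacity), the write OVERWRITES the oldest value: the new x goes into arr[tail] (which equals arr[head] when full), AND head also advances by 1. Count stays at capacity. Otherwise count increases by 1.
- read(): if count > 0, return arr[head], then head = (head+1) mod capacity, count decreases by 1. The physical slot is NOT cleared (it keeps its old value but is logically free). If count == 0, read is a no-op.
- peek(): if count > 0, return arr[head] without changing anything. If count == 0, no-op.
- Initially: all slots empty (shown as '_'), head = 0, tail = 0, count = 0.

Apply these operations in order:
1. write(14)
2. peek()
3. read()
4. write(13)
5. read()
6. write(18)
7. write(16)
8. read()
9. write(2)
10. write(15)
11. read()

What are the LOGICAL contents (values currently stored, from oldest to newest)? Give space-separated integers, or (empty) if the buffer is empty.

Answer: 2 15

Derivation:
After op 1 (write(14)): arr=[14 _ _ _] head=0 tail=1 count=1
After op 2 (peek()): arr=[14 _ _ _] head=0 tail=1 count=1
After op 3 (read()): arr=[14 _ _ _] head=1 tail=1 count=0
After op 4 (write(13)): arr=[14 13 _ _] head=1 tail=2 count=1
After op 5 (read()): arr=[14 13 _ _] head=2 tail=2 count=0
After op 6 (write(18)): arr=[14 13 18 _] head=2 tail=3 count=1
After op 7 (write(16)): arr=[14 13 18 16] head=2 tail=0 count=2
After op 8 (read()): arr=[14 13 18 16] head=3 tail=0 count=1
After op 9 (write(2)): arr=[2 13 18 16] head=3 tail=1 count=2
After op 10 (write(15)): arr=[2 15 18 16] head=3 tail=2 count=3
After op 11 (read()): arr=[2 15 18 16] head=0 tail=2 count=2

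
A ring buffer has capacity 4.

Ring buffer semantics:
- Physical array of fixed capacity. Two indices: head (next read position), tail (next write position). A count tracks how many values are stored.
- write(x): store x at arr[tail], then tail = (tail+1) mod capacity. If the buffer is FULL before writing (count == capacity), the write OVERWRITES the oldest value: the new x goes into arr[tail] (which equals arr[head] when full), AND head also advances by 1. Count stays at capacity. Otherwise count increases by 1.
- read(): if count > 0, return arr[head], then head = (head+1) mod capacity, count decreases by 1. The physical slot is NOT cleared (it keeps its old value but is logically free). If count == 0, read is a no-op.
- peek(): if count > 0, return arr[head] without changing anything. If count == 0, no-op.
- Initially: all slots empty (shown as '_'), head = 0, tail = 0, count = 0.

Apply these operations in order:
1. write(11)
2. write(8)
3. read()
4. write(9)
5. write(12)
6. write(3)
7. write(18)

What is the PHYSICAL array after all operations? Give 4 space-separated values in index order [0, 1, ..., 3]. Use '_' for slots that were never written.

After op 1 (write(11)): arr=[11 _ _ _] head=0 tail=1 count=1
After op 2 (write(8)): arr=[11 8 _ _] head=0 tail=2 count=2
After op 3 (read()): arr=[11 8 _ _] head=1 tail=2 count=1
After op 4 (write(9)): arr=[11 8 9 _] head=1 tail=3 count=2
After op 5 (write(12)): arr=[11 8 9 12] head=1 tail=0 count=3
After op 6 (write(3)): arr=[3 8 9 12] head=1 tail=1 count=4
After op 7 (write(18)): arr=[3 18 9 12] head=2 tail=2 count=4

Answer: 3 18 9 12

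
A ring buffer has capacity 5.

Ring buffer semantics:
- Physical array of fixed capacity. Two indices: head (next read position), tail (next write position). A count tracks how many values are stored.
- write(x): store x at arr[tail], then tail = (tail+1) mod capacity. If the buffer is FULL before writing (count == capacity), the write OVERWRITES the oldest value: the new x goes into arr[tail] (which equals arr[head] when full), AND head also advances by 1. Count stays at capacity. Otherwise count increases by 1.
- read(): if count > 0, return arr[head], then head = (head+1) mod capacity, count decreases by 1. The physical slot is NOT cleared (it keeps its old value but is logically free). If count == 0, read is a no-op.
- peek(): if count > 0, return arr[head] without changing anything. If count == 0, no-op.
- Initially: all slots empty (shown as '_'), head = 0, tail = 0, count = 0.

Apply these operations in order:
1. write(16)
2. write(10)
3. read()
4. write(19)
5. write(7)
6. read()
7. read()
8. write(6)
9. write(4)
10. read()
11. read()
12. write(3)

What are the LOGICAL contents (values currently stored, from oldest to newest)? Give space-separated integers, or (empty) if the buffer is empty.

Answer: 4 3

Derivation:
After op 1 (write(16)): arr=[16 _ _ _ _] head=0 tail=1 count=1
After op 2 (write(10)): arr=[16 10 _ _ _] head=0 tail=2 count=2
After op 3 (read()): arr=[16 10 _ _ _] head=1 tail=2 count=1
After op 4 (write(19)): arr=[16 10 19 _ _] head=1 tail=3 count=2
After op 5 (write(7)): arr=[16 10 19 7 _] head=1 tail=4 count=3
After op 6 (read()): arr=[16 10 19 7 _] head=2 tail=4 count=2
After op 7 (read()): arr=[16 10 19 7 _] head=3 tail=4 count=1
After op 8 (write(6)): arr=[16 10 19 7 6] head=3 tail=0 count=2
After op 9 (write(4)): arr=[4 10 19 7 6] head=3 tail=1 count=3
After op 10 (read()): arr=[4 10 19 7 6] head=4 tail=1 count=2
After op 11 (read()): arr=[4 10 19 7 6] head=0 tail=1 count=1
After op 12 (write(3)): arr=[4 3 19 7 6] head=0 tail=2 count=2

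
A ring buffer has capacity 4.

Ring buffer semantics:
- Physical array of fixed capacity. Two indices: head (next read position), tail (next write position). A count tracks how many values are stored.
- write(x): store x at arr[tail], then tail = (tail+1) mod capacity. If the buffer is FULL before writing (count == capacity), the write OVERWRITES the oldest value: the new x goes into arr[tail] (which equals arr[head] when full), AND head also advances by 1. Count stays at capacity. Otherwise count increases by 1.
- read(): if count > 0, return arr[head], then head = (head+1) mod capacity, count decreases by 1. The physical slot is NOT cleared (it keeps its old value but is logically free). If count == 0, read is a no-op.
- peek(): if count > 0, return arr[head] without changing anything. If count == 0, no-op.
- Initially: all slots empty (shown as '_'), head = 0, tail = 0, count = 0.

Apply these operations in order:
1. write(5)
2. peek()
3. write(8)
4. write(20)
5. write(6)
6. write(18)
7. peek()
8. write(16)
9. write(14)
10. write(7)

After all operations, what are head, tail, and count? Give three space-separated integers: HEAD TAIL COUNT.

Answer: 0 0 4

Derivation:
After op 1 (write(5)): arr=[5 _ _ _] head=0 tail=1 count=1
After op 2 (peek()): arr=[5 _ _ _] head=0 tail=1 count=1
After op 3 (write(8)): arr=[5 8 _ _] head=0 tail=2 count=2
After op 4 (write(20)): arr=[5 8 20 _] head=0 tail=3 count=3
After op 5 (write(6)): arr=[5 8 20 6] head=0 tail=0 count=4
After op 6 (write(18)): arr=[18 8 20 6] head=1 tail=1 count=4
After op 7 (peek()): arr=[18 8 20 6] head=1 tail=1 count=4
After op 8 (write(16)): arr=[18 16 20 6] head=2 tail=2 count=4
After op 9 (write(14)): arr=[18 16 14 6] head=3 tail=3 count=4
After op 10 (write(7)): arr=[18 16 14 7] head=0 tail=0 count=4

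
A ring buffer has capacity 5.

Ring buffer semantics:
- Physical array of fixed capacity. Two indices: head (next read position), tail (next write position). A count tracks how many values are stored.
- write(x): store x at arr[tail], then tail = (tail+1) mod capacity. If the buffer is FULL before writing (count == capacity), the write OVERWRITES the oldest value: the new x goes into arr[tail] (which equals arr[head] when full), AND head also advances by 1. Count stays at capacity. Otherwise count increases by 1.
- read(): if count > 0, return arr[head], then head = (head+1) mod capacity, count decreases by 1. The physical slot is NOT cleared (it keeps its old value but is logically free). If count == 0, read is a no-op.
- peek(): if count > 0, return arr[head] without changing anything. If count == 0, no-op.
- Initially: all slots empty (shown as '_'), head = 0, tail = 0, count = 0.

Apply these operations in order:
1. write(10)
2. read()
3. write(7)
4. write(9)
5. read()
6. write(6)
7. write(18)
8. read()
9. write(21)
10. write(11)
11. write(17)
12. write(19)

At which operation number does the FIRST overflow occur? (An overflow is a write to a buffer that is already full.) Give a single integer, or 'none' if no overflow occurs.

After op 1 (write(10)): arr=[10 _ _ _ _] head=0 tail=1 count=1
After op 2 (read()): arr=[10 _ _ _ _] head=1 tail=1 count=0
After op 3 (write(7)): arr=[10 7 _ _ _] head=1 tail=2 count=1
After op 4 (write(9)): arr=[10 7 9 _ _] head=1 tail=3 count=2
After op 5 (read()): arr=[10 7 9 _ _] head=2 tail=3 count=1
After op 6 (write(6)): arr=[10 7 9 6 _] head=2 tail=4 count=2
After op 7 (write(18)): arr=[10 7 9 6 18] head=2 tail=0 count=3
After op 8 (read()): arr=[10 7 9 6 18] head=3 tail=0 count=2
After op 9 (write(21)): arr=[21 7 9 6 18] head=3 tail=1 count=3
After op 10 (write(11)): arr=[21 11 9 6 18] head=3 tail=2 count=4
After op 11 (write(17)): arr=[21 11 17 6 18] head=3 tail=3 count=5
After op 12 (write(19)): arr=[21 11 17 19 18] head=4 tail=4 count=5

Answer: 12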